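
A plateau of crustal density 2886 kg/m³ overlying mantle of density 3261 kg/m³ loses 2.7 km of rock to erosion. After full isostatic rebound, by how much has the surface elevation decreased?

0.31 km

Rebound u = e ρ_c/ρ_m = 2.7 km × 2886/3261 = 2.39 km.
Net surface drop = e − u = 2.7 km − 2.39 km = e (ρ_m − ρ_c)/ρ_m = 0.31 km.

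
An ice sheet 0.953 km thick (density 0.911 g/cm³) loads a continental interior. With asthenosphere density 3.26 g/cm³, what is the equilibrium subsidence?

0.266 km

By Archimedes' principle applied to the lithosphere: the ice load ρ_ice t is balanced by mantle displaced below, ρ_m s.
s = t ρ_ice / ρ_m = 0.953 km × 0.911/3.26 = 0.266 km.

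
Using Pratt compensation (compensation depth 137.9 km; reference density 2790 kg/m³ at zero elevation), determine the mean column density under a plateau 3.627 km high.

Pratt balance: ρ_ref D = ρ (D + h).
ρ = ρ_ref D/(D + h) = 2790 × 137.9 km/(137.9 km + 3.627 km) = 2720 kg/m³.

2720 kg/m³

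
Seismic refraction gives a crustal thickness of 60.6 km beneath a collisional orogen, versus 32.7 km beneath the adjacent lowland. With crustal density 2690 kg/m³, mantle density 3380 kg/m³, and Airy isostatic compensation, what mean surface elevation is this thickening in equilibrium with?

5.7 km

Excess crust Δ = 60.6 km − 32.7 km = 27.9 km, split between elevation h and root r with h + r = Δ.
Airy balance ρ_c h = (ρ_m − ρ_c) r gives r = h ρ_c/(ρ_m − ρ_c), so h (1 + ρ_c/(ρ_m − ρ_c)) = Δ, i.e. h = Δ (ρ_m − ρ_c)/ρ_m.
h = 27.9 km × 690/3380 = 5.7 km.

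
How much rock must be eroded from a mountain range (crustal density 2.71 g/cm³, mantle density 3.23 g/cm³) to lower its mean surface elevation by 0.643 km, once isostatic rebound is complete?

Net drop Δ = e − u = e − e ρ_c/ρ_m = e (ρ_m − ρ_c)/ρ_m.
e = Δ ρ_m/(ρ_m − ρ_c) = 0.643 km × 3.23/0.52 = 3.99 km.

3.99 km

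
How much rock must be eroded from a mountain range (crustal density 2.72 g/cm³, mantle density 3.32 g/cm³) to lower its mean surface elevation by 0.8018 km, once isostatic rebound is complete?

4.44 km

Net drop Δ = e − u = e − e ρ_c/ρ_m = e (ρ_m − ρ_c)/ρ_m.
e = Δ ρ_m/(ρ_m − ρ_c) = 0.8018 km × 3.32/0.6 = 4.44 km.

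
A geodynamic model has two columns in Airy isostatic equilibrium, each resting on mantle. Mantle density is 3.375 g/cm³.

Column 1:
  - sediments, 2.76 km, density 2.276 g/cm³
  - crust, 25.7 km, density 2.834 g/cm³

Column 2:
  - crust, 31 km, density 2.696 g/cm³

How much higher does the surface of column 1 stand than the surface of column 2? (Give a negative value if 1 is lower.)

−1.22 km

For any compensation level in the mantle, the mantle terms cancel and isostasy reduces to e = (Σt_1 − Σt_2) − (Σ(ρt)_1 − Σ(ρt)_2) / ρ_m.
Σt_1 = 28.46 km; Σt_2 = 31 km; Σ(ρt)_1 = 79.11556; Σ(ρt)_2 = 83.576 (in km·g/cm³).
e = (28.46 − 31) − (79.11556 − 83.576) / 3.375 = −1.22 km.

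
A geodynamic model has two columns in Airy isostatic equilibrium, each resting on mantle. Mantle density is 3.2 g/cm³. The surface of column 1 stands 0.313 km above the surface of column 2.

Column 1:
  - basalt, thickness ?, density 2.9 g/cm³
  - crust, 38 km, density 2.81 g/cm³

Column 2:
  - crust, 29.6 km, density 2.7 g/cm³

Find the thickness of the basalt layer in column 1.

3.27 km

Take the compensation level at the base of the deeper column (depth z_c below the surface of column 1) and equate Σ ρ_i t_i down to z_c; mantle fills any gap and the z_c terms cancel.
Column 1: x×2.9 + 38×2.81 + (z_c − 38 − x)×3.2
Column 2: 0.313×0 + 29.6×2.7 + (z_c − 0.313 − 29.6)×3.2
The z_c×3.2 term appears on both sides and cancels. Collect the known terms of each column as K = Σ(ρt)_known − 3.2 × (depth of known layers): K_1 = 106.78 − 3.2×38 = −14.82; K_2 = 79.92 − 3.2×(0.313 + 29.6) = −15.8016.
Balance: K_1 − x×(3.2 − 2.9) = K_2, so x = (K_1 − K_2)/(3.2 − 2.9) = 0.9816/0.3 = 3.27 km.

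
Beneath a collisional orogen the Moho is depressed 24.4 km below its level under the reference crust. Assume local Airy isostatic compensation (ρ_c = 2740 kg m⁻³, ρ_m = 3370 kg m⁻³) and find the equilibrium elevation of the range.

Equating mass per unit area of the two columns: ρ_c h = (ρ_m − ρ_c) r.
h = r (ρ_m − ρ_c) / ρ_c = 24.4 km × (3370 − 2740) / 2740 = 5.61 km.

5.61 km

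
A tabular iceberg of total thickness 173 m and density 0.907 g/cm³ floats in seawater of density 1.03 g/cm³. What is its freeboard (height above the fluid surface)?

20.7 m

Floating equilibrium: submerged depth d = t ρ_obj/ρ_fluid = 173 m × 0.907/1.03 = 152.3 m.
Freeboard = t − d = 173 m − 152.3 m = 20.7 m.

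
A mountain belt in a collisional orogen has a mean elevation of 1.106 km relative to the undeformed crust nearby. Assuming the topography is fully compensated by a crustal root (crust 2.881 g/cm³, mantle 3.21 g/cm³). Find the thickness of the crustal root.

9.69 km

Isostatic balance requires: the weight of the topography is balanced by the buoyancy of the root, ρ_c h = (ρ_m − ρ_c) r.
r = h · ρ_c / (ρ_m − ρ_c) = 1.106 km × 2.881 / (3.21 − 2.881) = 9.69 km.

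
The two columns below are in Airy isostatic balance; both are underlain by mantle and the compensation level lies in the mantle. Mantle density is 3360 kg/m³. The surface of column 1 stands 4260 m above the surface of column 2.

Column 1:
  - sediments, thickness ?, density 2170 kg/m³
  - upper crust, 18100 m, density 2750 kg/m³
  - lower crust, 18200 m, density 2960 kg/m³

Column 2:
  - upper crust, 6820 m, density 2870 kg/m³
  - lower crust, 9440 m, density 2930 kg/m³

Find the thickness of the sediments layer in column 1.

2850 m

Take the compensation level at the base of the deeper column (depth z_c below the surface of column 1) and equate Σ ρ_i t_i down to z_c; mantle fills any gap and the z_c terms cancel.
Column 1: x×2170 + 18100×2750 + 18200×2960 + (z_c − 36300 − x)×3360
Column 2: 4260×0 + 6820×2870 + 9440×2930 + (z_c − 4260 − 16260)×3360
The z_c×3360 term appears on both sides and cancels. Collect the known terms of each column as K = Σ(ρt)_known − 3360 × (depth of known layers): K_1 = 103647000 − 3360×36300 = −18321000; K_2 = 47232600 − 3360×(4260 + 16260) = −21714600.
Balance: K_1 − x×(3360 − 2170) = K_2, so x = (K_1 − K_2)/(3360 − 2170) = 3393600/1190 = 2850 m.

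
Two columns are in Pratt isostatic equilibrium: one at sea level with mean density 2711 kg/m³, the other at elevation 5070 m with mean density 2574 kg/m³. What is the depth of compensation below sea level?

ρ_ref D = ρ (D + h) → D (ρ_ref − ρ) = ρ h.
D = ρ h/(ρ_ref − ρ) = 2574 × 5070 m/(2711 − 2574) = 95300 m.

95300 m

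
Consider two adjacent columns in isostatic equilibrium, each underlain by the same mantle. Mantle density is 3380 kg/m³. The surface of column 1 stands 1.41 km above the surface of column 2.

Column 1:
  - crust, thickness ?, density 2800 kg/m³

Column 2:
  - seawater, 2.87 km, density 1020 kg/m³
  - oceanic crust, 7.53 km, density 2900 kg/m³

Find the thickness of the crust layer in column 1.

Take the compensation level at the base of the deeper column (depth z_c below the surface of column 1) and equate Σ ρ_i t_i down to z_c; mantle fills any gap and the z_c terms cancel.
Column 1: x×2800 + (z_c − 0 − x)×3380
Column 2: 1.41×0 + 2.87×1020 + 7.53×2900 + (z_c − 1.41 − 10.4)×3380
The z_c×3380 term appears on both sides and cancels. Collect the known terms of each column as K = Σ(ρt)_known − 3380 × (depth of known layers): K_1 = 0 − 3380×0 = 0; K_2 = 24764.4 − 3380×(1.41 + 10.4) = −15153.4.
Balance: K_1 − x×(3380 − 2800) = K_2, so x = (K_1 − K_2)/(3380 − 2800) = 15153.4/580 = 26.1 km.

26.1 km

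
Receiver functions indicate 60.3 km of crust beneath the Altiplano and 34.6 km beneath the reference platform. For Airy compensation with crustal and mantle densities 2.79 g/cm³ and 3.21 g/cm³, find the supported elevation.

3.36 km

Excess crust Δ = 60.3 km − 34.6 km = 25.7 km, split between elevation h and root r with h + r = Δ.
Airy balance ρ_c h = (ρ_m − ρ_c) r gives r = h ρ_c/(ρ_m − ρ_c), so h (1 + ρ_c/(ρ_m − ρ_c)) = Δ, i.e. h = Δ (ρ_m − ρ_c)/ρ_m.
h = 25.7 km × 0.42/3.21 = 3.36 km.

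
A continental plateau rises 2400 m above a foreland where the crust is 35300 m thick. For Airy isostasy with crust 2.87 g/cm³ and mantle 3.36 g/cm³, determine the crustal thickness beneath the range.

Root depth r = h ρ_c / (ρ_m − ρ_c) = 2400 m × 2.87 / 0.49 = 14060 m.
Total thickness = T + h + r = 35300 m + 2400 m + 14060 m = 51800 m.

51800 m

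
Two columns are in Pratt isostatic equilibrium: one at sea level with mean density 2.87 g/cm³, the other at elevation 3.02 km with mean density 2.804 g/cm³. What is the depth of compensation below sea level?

ρ_ref D = ρ (D + h) → D (ρ_ref − ρ) = ρ h.
D = ρ h/(ρ_ref − ρ) = 2.804 × 3.02 km/(2.87 − 2.804) = 128 km.

128 km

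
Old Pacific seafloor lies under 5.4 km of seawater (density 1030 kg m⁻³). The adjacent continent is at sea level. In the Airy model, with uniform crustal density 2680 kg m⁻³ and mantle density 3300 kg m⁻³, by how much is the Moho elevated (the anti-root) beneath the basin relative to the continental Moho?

14.4 km

Balancing pressure at the compensation depth: replacing crust with seawater at the top is compensated by replacing crust with mantle at the base: d (ρ_c − ρ_w) = a (ρ_m − ρ_c).
a = d (ρ_c − ρ_w)/(ρ_m − ρ_c) = 5.4 km × 1650/620 = 14.4 km.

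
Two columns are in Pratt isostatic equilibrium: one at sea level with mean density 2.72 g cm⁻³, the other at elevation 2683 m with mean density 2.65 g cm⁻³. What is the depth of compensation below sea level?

ρ_ref D = ρ (D + h) → D (ρ_ref − ρ) = ρ h.
D = ρ h/(ρ_ref − ρ) = 2.65 × 2683 m/(2.72 − 2.65) = 102000 m.

102000 m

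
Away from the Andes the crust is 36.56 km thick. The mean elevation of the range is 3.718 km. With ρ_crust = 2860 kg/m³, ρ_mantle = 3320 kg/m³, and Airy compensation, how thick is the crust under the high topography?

63.4 km

Root depth r = h ρ_c / (ρ_m − ρ_c) = 3.718 km × 2860 / 460 = 23.12 km.
Total thickness = T + h + r = 36.56 km + 3.718 km + 23.12 km = 63.4 km.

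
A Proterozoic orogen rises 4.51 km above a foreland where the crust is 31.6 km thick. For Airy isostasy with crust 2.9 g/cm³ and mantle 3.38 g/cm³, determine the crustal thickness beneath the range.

Root depth r = h ρ_c / (ρ_m − ρ_c) = 4.51 km × 2.9 / 0.48 = 27.25 km.
Total thickness = T + h + r = 31.6 km + 4.51 km + 27.25 km = 63.4 km.

63.4 km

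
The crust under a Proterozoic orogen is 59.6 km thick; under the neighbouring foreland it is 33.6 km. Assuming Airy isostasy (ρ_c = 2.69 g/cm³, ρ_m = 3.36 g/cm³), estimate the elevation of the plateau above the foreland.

5.18 km

Excess crust Δ = 59.6 km − 33.6 km = 26 km, split between elevation h and root r with h + r = Δ.
Airy balance ρ_c h = (ρ_m − ρ_c) r gives r = h ρ_c/(ρ_m − ρ_c), so h (1 + ρ_c/(ρ_m − ρ_c)) = Δ, i.e. h = Δ (ρ_m − ρ_c)/ρ_m.
h = 26 km × 0.67/3.36 = 5.18 km.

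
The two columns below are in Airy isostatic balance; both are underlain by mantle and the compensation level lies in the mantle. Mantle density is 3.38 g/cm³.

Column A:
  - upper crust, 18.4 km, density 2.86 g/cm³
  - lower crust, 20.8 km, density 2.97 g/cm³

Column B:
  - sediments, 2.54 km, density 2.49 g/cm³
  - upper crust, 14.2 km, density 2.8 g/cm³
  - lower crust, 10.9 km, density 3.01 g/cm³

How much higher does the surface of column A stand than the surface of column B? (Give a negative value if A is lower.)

1.06 km

For any compensation level in the mantle, the mantle terms cancel and isostasy reduces to e = (Σt_A − Σt_B) − (Σ(ρt)_A − Σ(ρt)_B) / ρ_m.
Σt_A = 39.2 km; Σt_B = 27.64 km; Σ(ρt)_A = 114.4; Σ(ρt)_B = 78.8936 (in km·g/cm³).
e = (39.2 − 27.64) − (114.4 − 78.8936) / 3.38 = 1.06 km.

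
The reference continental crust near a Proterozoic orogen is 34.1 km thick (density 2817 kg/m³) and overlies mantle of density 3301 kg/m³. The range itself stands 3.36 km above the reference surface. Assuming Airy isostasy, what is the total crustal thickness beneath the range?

Root depth r = h ρ_c / (ρ_m − ρ_c) = 3.36 km × 2817 / 484 = 19.56 km.
Total thickness = T + h + r = 34.1 km + 3.36 km + 19.56 km = 57 km.

57 km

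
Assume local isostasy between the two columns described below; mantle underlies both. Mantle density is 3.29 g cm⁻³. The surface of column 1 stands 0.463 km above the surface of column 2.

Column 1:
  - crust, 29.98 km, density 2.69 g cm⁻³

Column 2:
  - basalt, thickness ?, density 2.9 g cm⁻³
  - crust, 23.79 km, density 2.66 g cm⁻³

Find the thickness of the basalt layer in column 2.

3.79 km

Take the compensation level at the base of the deeper column (depth z_c below the surface of column 1) and equate Σ ρ_i t_i down to z_c; mantle fills any gap and the z_c terms cancel.
Column 1: 29.98×2.69 + (z_c − 29.98)×3.29
Column 2: 0.463×0 + x×2.9 + 23.79×2.66 + (z_c − 0.463 − 23.79 − x)×3.29
The z_c×3.29 term appears on both sides and cancels. Collect the known terms of each column as K = Σ(ρt)_known − 3.29 × (depth of known layers): K_1 = 80.6462 − 3.29×29.98 = −17.988; K_2 = 63.2814 − 3.29×(0.463 + 23.79) = −16.51097.
Balance: K_1 = K_2 − x×(3.29 − 2.9), so x = (K_2 − K_1)/(3.29 − 2.9) = 1.47703/0.39 = 3.79 km.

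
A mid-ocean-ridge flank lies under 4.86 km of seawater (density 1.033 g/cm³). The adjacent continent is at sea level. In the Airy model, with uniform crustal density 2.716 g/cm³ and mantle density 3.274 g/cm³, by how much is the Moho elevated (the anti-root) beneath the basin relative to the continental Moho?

Balancing pressure at the compensation depth: replacing crust with seawater at the top is compensated by replacing crust with mantle at the base: d (ρ_c − ρ_w) = a (ρ_m − ρ_c).
a = d (ρ_c − ρ_w)/(ρ_m − ρ_c) = 4.86 km × 1.683/0.558 = 14.7 km.

14.7 km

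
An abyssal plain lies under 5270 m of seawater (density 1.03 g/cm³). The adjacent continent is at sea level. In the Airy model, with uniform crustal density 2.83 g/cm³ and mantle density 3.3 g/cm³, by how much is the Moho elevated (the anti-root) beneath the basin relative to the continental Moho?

For local isostatic compensation: replacing crust with seawater at the top is compensated by replacing crust with mantle at the base: d (ρ_c − ρ_w) = a (ρ_m − ρ_c).
a = d (ρ_c − ρ_w)/(ρ_m − ρ_c) = 5270 m × 1.8/0.47 = 20200 m.

20200 m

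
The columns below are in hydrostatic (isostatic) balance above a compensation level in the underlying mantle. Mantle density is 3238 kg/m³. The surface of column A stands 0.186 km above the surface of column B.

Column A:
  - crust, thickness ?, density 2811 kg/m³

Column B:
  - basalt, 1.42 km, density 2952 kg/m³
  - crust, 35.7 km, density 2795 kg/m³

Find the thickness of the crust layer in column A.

39.4 km

Take the compensation level at the base of the deeper column (depth z_c below the surface of column A) and equate Σ ρ_i t_i down to z_c; mantle fills any gap and the z_c terms cancel.
Column A: x×2811 + (z_c − 0 − x)×3238
Column B: 0.186×0 + 1.42×2952 + 35.7×2795 + (z_c − 0.186 − 37.12)×3238
The z_c×3238 term appears on both sides and cancels. Collect the known terms of each column as K = Σ(ρt)_known − 3238 × (depth of known layers): K_A = 0 − 3238×0 = 0; K_B = 103973.34 − 3238×(0.186 + 37.12) = −16823.488.
Balance: K_A − x×(3238 − 2811) = K_B, so x = (K_A − K_B)/(3238 − 2811) = 16823.5/427 = 39.4 km.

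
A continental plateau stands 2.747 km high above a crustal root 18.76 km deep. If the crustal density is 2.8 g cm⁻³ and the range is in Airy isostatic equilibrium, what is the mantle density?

Airy balance: ρ_c h = (ρ_m − ρ_c) r → ρ_m = ρ_c (1 + h/r).
ρ_m = 2.8 × (1 + 2.747 km/18.76 km) = 3.21 g cm⁻³.

3.21 g cm⁻³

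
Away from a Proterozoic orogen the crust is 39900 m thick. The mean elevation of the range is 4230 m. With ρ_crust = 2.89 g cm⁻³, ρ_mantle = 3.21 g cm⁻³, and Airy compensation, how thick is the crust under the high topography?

Root depth r = h ρ_c / (ρ_m − ρ_c) = 4230 m × 2.89 / 0.32 = 38200 m.
Total thickness = T + h + r = 39900 m + 4230 m + 38200 m = 82300 m.

82300 m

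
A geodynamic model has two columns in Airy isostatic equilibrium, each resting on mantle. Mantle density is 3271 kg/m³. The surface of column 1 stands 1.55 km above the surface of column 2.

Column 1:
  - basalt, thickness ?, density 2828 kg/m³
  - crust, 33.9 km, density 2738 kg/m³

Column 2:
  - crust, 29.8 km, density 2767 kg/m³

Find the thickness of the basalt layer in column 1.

Take the compensation level at the base of the deeper column (depth z_c below the surface of column 1) and equate Σ ρ_i t_i down to z_c; mantle fills any gap and the z_c terms cancel.
Column 1: x×2828 + 33.9×2738 + (z_c − 33.9 − x)×3271
Column 2: 1.55×0 + 29.8×2767 + (z_c − 1.55 − 29.8)×3271
The z_c×3271 term appears on both sides and cancels. Collect the known terms of each column as K = Σ(ρt)_known − 3271 × (depth of known layers): K_1 = 92818.2 − 3271×33.9 = −18068.7; K_2 = 82456.6 − 3271×(1.55 + 29.8) = −20089.25.
Balance: K_1 − x×(3271 − 2828) = K_2, so x = (K_1 − K_2)/(3271 − 2828) = 2020.55/443 = 4.56 km.

4.56 km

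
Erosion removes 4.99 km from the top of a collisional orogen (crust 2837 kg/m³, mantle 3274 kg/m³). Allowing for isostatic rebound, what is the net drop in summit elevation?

0.666 km

Rebound u = e ρ_c/ρ_m = 4.99 km × 2837/3274 = 4.324 km.
Net surface drop = e − u = 4.99 km − 4.324 km = e (ρ_m − ρ_c)/ρ_m = 0.666 km.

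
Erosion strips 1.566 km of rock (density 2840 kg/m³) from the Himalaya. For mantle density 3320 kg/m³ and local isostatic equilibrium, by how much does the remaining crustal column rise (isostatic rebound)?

Unloading: uplift u = e ρ_c/ρ_m = 1.566 km × 2840/3320 = 1.34 km.

1.34 km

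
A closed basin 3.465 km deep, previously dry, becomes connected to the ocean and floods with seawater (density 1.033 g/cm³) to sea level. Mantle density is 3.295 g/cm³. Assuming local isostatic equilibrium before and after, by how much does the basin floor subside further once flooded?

1.58 km

After flooding the water column is d + s deep. Its weight must equal the weight of mantle displaced by the extra subsidence s: (d + s) ρ_w = s ρ_m.
s = d ρ_w / (ρ_m − ρ_w) = 3.465 km × 1.033/(3.295 − 1.033) = 1.58 km.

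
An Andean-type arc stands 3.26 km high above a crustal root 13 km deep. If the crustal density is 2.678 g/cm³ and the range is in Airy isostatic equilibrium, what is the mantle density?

Airy balance: ρ_c h = (ρ_m − ρ_c) r → ρ_m = ρ_c (1 + h/r).
ρ_m = 2.678 × (1 + 3.26 km/13 km) = 3.35 g/cm³.

3.35 g/cm³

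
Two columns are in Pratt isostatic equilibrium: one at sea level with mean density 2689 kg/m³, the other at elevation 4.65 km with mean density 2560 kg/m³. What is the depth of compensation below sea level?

ρ_ref D = ρ (D + h) → D (ρ_ref − ρ) = ρ h.
D = ρ h/(ρ_ref − ρ) = 2560 × 4.65 km/(2689 − 2560) = 92.3 km.

92.3 km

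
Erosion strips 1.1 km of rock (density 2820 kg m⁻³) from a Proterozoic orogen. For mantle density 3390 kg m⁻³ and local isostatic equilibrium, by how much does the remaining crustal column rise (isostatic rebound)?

Unloading: uplift u = e ρ_c/ρ_m = 1.1 km × 2820/3390 = 0.915 km.

0.915 km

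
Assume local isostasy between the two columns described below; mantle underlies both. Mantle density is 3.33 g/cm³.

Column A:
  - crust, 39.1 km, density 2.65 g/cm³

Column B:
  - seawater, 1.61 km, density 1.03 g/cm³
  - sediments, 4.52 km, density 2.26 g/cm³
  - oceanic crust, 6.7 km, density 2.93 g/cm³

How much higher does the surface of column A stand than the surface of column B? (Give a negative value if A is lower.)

4.62 km

For any compensation level in the mantle, the mantle terms cancel and isostasy reduces to e = (Σt_A − Σt_B) − (Σ(ρt)_A − Σ(ρt)_B) / ρ_m.
Σt_A = 39.1 km; Σt_B = 12.83 km; Σ(ρt)_A = 103.615; Σ(ρt)_B = 31.5045 (in km·g/cm³).
e = (39.1 − 12.83) − (103.615 − 31.5045) / 3.33 = 4.62 km.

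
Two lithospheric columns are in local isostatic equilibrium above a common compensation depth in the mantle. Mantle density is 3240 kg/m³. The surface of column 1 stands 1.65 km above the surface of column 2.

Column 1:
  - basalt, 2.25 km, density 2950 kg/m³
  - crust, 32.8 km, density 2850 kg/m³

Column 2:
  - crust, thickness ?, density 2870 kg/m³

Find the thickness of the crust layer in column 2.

21.9 km

Take the compensation level at the base of the deeper column (depth z_c below the surface of column 1) and equate Σ ρ_i t_i down to z_c; mantle fills any gap and the z_c terms cancel.
Column 1: 2.25×2950 + 32.8×2850 + (z_c − 35.05)×3240
Column 2: 1.65×0 + x×2870 + (z_c − 1.65 − 0 − x)×3240
The z_c×3240 term appears on both sides and cancels. Collect the known terms of each column as K = Σ(ρt)_known − 3240 × (depth of known layers): K_1 = 100117.5 − 3240×35.05 = −13444.5; K_2 = 0 − 3240×(1.65 + 0) = −5346.
Balance: K_1 = K_2 − x×(3240 − 2870), so x = (K_2 − K_1)/(3240 − 2870) = 8098.5/370 = 21.9 km.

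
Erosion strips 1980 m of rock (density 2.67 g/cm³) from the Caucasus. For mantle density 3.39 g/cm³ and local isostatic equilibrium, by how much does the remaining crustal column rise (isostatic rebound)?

Unloading: uplift u = e ρ_c/ρ_m = 1980 m × 2.67/3.39 = 1560 m.

1560 m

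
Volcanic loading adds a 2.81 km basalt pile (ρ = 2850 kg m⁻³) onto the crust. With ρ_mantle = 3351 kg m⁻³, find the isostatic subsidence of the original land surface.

2.39 km

Subaerial loading: s = t ρ_load / ρ_m.
s = 2.81 km × 2850/3351 = 2.39 km.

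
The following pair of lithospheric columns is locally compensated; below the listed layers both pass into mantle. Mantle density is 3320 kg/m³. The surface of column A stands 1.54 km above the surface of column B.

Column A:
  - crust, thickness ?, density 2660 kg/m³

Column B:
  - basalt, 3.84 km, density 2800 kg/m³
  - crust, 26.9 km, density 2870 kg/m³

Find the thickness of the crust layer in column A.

29.1 km

Take the compensation level at the base of the deeper column (depth z_c below the surface of column A) and equate Σ ρ_i t_i down to z_c; mantle fills any gap and the z_c terms cancel.
Column A: x×2660 + (z_c − 0 − x)×3320
Column B: 1.54×0 + 3.84×2800 + 26.9×2870 + (z_c − 1.54 − 30.74)×3320
The z_c×3320 term appears on both sides and cancels. Collect the known terms of each column as K = Σ(ρt)_known − 3320 × (depth of known layers): K_A = 0 − 3320×0 = 0; K_B = 87955 − 3320×(1.54 + 30.74) = −19214.6.
Balance: K_A − x×(3320 − 2660) = K_B, so x = (K_A − K_B)/(3320 − 2660) = 19214.6/660 = 29.1 km.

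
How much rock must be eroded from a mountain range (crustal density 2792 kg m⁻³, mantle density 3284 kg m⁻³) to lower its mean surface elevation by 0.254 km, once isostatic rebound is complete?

1.7 km

Net drop Δ = e − u = e − e ρ_c/ρ_m = e (ρ_m − ρ_c)/ρ_m.
e = Δ ρ_m/(ρ_m − ρ_c) = 0.254 km × 3284/492 = 1.7 km.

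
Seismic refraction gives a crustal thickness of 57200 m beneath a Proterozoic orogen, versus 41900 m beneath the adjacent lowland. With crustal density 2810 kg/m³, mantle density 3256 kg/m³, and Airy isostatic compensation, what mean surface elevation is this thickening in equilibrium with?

Excess crust Δ = 57200 m − 41900 m = 15300 m, split between elevation h and root r with h + r = Δ.
Airy balance ρ_c h = (ρ_m − ρ_c) r gives r = h ρ_c/(ρ_m − ρ_c), so h (1 + ρ_c/(ρ_m − ρ_c)) = Δ, i.e. h = Δ (ρ_m − ρ_c)/ρ_m.
h = 15300 m × 446/3256 = 2100 m.

2100 m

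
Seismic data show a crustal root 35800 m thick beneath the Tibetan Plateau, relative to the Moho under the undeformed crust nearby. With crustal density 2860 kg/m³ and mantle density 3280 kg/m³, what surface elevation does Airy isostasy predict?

5260 m

By Archimedes' principle applied to the lithosphere: ρ_c h = (ρ_m − ρ_c) r.
h = r (ρ_m − ρ_c) / ρ_c = 35800 m × (3280 − 2860) / 2860 = 5260 m.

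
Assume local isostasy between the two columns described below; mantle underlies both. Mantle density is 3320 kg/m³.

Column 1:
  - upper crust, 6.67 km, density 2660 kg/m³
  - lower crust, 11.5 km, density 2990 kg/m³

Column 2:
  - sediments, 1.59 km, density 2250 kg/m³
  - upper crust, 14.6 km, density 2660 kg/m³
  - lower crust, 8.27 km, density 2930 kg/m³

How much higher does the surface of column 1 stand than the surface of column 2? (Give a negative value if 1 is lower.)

−1.92 km

For any compensation level in the mantle, the mantle terms cancel and isostasy reduces to e = (Σt_1 − Σt_2) − (Σ(ρt)_1 − Σ(ρt)_2) / ρ_m.
Σt_1 = 18.17 km; Σt_2 = 24.46 km; Σ(ρt)_1 = 52127.2; Σ(ρt)_2 = 66644.6 (in km·kg/m³).
e = (18.17 − 24.46) − (52127.2 − 66644.6) / 3320 = −1.92 km.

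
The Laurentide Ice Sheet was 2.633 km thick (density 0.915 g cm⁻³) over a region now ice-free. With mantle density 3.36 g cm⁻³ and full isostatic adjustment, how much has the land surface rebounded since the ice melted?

Removing the load lets mantle flow back in; uplift u satisfies ρ_ice t = ρ_m u.
u = t ρ_ice/ρ_m = 2.633 km × 0.915/3.36 = 0.717 km.

0.717 km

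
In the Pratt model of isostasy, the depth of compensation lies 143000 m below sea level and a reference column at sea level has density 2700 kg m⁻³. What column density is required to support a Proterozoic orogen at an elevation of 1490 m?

Pratt balance: ρ_ref D = ρ (D + h).
ρ = ρ_ref D/(D + h) = 2700 × 143000 m/(143000 m + 1490 m) = 2670 kg m⁻³.

2670 kg m⁻³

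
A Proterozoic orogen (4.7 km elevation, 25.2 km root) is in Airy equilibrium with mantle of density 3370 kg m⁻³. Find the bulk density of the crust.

ρ_c h = (ρ_m − ρ_c) r → ρ_c (h + r) = ρ_m r → ρ_c = ρ_m r / (h + r).
ρ_c = 3370 × 25.2 km / (4.7 km + 25.2 km) = 2840 kg m⁻³.

2840 kg m⁻³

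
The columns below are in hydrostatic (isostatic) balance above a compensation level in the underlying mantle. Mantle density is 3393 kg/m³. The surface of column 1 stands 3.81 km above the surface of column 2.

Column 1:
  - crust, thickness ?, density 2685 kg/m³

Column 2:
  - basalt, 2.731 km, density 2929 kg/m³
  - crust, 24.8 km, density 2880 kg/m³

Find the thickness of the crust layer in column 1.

Take the compensation level at the base of the deeper column (depth z_c below the surface of column 1) and equate Σ ρ_i t_i down to z_c; mantle fills any gap and the z_c terms cancel.
Column 1: x×2685 + (z_c − 0 − x)×3393
Column 2: 3.81×0 + 2.731×2929 + 24.8×2880 + (z_c − 3.81 − 27.531)×3393
The z_c×3393 term appears on both sides and cancels. Collect the known terms of each column as K = Σ(ρt)_known − 3393 × (depth of known layers): K_1 = 0 − 3393×0 = 0; K_2 = 79423.099 − 3393×(3.81 + 27.531) = −26916.914.
Balance: K_1 − x×(3393 − 2685) = K_2, so x = (K_1 − K_2)/(3393 − 2685) = 26916.9/708 = 38 km.

38 km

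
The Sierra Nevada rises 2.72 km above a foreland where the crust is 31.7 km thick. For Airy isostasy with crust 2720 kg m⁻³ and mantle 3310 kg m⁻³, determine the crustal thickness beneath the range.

47 km

Root depth r = h ρ_c / (ρ_m − ρ_c) = 2.72 km × 2720 / 590 = 12.54 km.
Total thickness = T + h + r = 31.7 km + 2.72 km + 12.54 km = 47 km.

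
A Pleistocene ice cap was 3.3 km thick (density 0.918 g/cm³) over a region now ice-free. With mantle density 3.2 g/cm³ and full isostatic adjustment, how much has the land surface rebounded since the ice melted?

0.947 km

Removing the load lets mantle flow back in; uplift u satisfies ρ_ice t = ρ_m u.
u = t ρ_ice/ρ_m = 3.3 km × 0.918/3.2 = 0.947 km.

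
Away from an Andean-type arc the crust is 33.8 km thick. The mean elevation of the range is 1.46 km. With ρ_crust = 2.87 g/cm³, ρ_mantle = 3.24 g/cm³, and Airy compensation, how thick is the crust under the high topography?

46.6 km

Root depth r = h ρ_c / (ρ_m − ρ_c) = 1.46 km × 2.87 / 0.37 = 11.32 km.
Total thickness = T + h + r = 33.8 km + 1.46 km + 11.32 km = 46.6 km.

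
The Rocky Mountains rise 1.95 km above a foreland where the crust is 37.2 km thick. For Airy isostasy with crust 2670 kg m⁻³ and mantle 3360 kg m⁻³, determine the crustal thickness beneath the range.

Root depth r = h ρ_c / (ρ_m − ρ_c) = 1.95 km × 2670 / 690 = 7.546 km.
Total thickness = T + h + r = 37.2 km + 1.95 km + 7.546 km = 46.7 km.

46.7 km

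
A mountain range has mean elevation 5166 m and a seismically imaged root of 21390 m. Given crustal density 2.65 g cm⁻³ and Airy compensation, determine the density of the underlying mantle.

Airy balance: ρ_c h = (ρ_m − ρ_c) r → ρ_m = ρ_c (1 + h/r).
ρ_m = 2.65 × (1 + 5166 m/21390 m) = 3.29 g cm⁻³.

3.29 g cm⁻³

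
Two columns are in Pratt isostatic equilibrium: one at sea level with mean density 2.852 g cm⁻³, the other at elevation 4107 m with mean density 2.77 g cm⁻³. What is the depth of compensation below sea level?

ρ_ref D = ρ (D + h) → D (ρ_ref − ρ) = ρ h.
D = ρ h/(ρ_ref − ρ) = 2.77 × 4107 m/(2.852 − 2.77) = 139000 m.

139000 m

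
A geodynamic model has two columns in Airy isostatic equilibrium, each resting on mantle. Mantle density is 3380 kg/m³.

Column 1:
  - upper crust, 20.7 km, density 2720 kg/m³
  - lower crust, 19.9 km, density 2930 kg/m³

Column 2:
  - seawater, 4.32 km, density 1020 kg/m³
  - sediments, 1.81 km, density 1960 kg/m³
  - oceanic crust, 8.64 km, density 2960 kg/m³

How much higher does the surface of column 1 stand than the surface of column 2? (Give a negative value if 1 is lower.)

1.84 km

For any compensation level in the mantle, the mantle terms cancel and isostasy reduces to e = (Σt_1 − Σt_2) − (Σ(ρt)_1 − Σ(ρt)_2) / ρ_m.
Σt_1 = 40.6 km; Σt_2 = 14.77 km; Σ(ρt)_1 = 114611; Σ(ρt)_2 = 33528.4 (in km·kg/m³).
e = (40.6 − 14.77) − (114611 − 33528.4) / 3380 = 1.84 km.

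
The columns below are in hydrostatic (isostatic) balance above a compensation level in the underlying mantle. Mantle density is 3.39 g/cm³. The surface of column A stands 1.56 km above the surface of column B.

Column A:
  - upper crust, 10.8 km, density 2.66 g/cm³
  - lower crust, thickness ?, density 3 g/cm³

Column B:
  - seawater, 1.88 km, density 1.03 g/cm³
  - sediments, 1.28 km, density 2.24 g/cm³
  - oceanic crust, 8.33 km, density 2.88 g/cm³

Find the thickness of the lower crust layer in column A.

19.4 km

Take the compensation level at the base of the deeper column (depth z_c below the surface of column A) and equate Σ ρ_i t_i down to z_c; mantle fills any gap and the z_c terms cancel.
Column A: 10.8×2.66 + x×3 + (z_c − 10.8 − x)×3.39
Column B: 1.56×0 + 1.88×1.03 + 1.28×2.24 + 8.33×2.88 + (z_c − 1.56 − 11.49)×3.39
The z_c×3.39 term appears on both sides and cancels. Collect the known terms of each column as K = Σ(ρt)_known − 3.39 × (depth of known layers): K_A = 28.728 − 3.39×10.8 = −7.884; K_B = 28.794 − 3.39×(1.56 + 11.49) = −15.4455.
Balance: K_A − x×(3.39 − 3) = K_B, so x = (K_A − K_B)/(3.39 − 3) = 7.5615/0.39 = 19.4 km.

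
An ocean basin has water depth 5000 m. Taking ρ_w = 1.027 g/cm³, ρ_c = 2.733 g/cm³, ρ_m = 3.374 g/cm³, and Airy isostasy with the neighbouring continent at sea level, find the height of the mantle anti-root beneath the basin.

13300 m

Equating mass per unit area of the two columns: replacing crust with seawater at the top is compensated by replacing crust with mantle at the base: d (ρ_c − ρ_w) = a (ρ_m − ρ_c).
a = d (ρ_c − ρ_w)/(ρ_m − ρ_c) = 5000 m × 1.706/0.641 = 13300 m.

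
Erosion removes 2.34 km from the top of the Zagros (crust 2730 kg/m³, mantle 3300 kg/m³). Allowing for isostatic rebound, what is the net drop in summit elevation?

Rebound u = e ρ_c/ρ_m = 2.34 km × 2730/3300 = 1.936 km.
Net surface drop = e − u = 2.34 km − 1.936 km = e (ρ_m − ρ_c)/ρ_m = 0.404 km.

0.404 km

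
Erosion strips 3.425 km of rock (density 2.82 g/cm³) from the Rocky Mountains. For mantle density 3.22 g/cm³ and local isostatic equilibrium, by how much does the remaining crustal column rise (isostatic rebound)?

3 km

Unloading: uplift u = e ρ_c/ρ_m = 3.425 km × 2.82/3.22 = 3 km.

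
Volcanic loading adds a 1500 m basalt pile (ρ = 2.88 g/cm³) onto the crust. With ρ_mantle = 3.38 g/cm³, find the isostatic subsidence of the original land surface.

1280 m

Subaerial loading: s = t ρ_load / ρ_m.
s = 1500 m × 2.88/3.38 = 1280 m.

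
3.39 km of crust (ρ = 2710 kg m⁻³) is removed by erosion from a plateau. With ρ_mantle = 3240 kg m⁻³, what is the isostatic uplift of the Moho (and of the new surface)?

Unloading: uplift u = e ρ_c/ρ_m = 3.39 km × 2710/3240 = 2.84 km.

2.84 km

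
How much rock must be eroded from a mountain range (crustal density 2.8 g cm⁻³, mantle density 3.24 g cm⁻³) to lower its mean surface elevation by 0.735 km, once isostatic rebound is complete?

Net drop Δ = e − u = e − e ρ_c/ρ_m = e (ρ_m − ρ_c)/ρ_m.
e = Δ ρ_m/(ρ_m − ρ_c) = 0.735 km × 3.24/0.44 = 5.41 km.

5.41 km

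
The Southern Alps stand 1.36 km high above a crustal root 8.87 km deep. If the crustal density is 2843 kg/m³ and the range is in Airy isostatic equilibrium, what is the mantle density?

3280 kg/m³

Airy balance: ρ_c h = (ρ_m − ρ_c) r → ρ_m = ρ_c (1 + h/r).
ρ_m = 2843 × (1 + 1.36 km/8.87 km) = 3280 kg/m³.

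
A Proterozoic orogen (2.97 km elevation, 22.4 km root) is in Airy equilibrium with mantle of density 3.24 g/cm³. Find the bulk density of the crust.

2.86 g/cm³

ρ_c h = (ρ_m − ρ_c) r → ρ_c (h + r) = ρ_m r → ρ_c = ρ_m r / (h + r).
ρ_c = 3.24 × 22.4 km / (2.97 km + 22.4 km) = 2.86 g/cm³.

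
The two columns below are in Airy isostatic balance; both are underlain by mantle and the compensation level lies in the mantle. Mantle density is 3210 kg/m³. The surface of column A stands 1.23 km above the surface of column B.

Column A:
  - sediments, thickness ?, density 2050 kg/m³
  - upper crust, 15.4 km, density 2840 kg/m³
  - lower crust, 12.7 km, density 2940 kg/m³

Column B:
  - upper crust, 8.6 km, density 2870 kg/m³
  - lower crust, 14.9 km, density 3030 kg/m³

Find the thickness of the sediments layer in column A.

0.368 km

Take the compensation level at the base of the deeper column (depth z_c below the surface of column A) and equate Σ ρ_i t_i down to z_c; mantle fills any gap and the z_c terms cancel.
Column A: x×2050 + 15.4×2840 + 12.7×2940 + (z_c − 28.1 − x)×3210
Column B: 1.23×0 + 8.6×2870 + 14.9×3030 + (z_c − 1.23 − 23.5)×3210
The z_c×3210 term appears on both sides and cancels. Collect the known terms of each column as K = Σ(ρt)_known − 3210 × (depth of known layers): K_A = 81074 − 3210×28.1 = −9127; K_B = 69829 − 3210×(1.23 + 23.5) = −9554.3.
Balance: K_A − x×(3210 − 2050) = K_B, so x = (K_A − K_B)/(3210 − 2050) = 427.3/1160 = 0.368 km.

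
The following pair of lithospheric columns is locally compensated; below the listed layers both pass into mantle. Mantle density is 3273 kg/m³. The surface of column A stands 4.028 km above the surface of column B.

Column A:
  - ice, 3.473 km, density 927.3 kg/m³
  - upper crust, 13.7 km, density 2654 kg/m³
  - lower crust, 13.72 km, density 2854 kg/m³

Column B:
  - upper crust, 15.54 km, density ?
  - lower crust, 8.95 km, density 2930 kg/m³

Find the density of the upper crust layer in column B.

Take the compensation level at the base of the deeper column (depth z_c below the surface of column A) and equate Σ ρ_i t_i down to z_c; mantle fills any gap and the z_c terms cancel.
Column A: 3.473×927.3 + 13.7×2654 + 13.72×2854 + (z_c − 30.893)×3273
Column B: 4.028×0 + 15.54×ρ + 8.95×2930 + (z_c − 4.028 − 24.49)×3273
The z_c×3273 term appears on both sides and cancels. Collect the known terms of each column as K = Σ(ρt)_known − 3273 × (depth of known layers): K_A = 78737.1929 − 3273×30.893 = −22375.5961; K_B = 26223.5 − 3273×(4.028 + 24.49) = −67115.914.
Balance: K_A = K_B + 15.54×ρ, so ρ = (K_A − K_B)/15.54 = 44740.3/15.54 = 2880 kg/m³.

2880 kg/m³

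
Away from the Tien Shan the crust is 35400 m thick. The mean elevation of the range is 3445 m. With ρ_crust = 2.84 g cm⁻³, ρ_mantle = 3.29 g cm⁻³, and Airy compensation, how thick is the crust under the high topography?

60600 m

Root depth r = h ρ_c / (ρ_m − ρ_c) = 3445 m × 2.84 / 0.45 = 21740 m.
Total thickness = T + h + r = 35400 m + 3445 m + 21740 m = 60600 m.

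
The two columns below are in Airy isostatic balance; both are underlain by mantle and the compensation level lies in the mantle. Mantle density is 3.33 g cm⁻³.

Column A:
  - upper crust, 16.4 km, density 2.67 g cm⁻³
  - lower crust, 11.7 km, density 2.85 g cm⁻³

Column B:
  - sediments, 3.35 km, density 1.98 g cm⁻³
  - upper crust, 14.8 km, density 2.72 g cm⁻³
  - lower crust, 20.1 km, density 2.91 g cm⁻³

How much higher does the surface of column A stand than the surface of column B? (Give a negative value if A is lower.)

−1.67 km

For any compensation level in the mantle, the mantle terms cancel and isostasy reduces to e = (Σt_A − Σt_B) − (Σ(ρt)_A − Σ(ρt)_B) / ρ_m.
Σt_A = 28.1 km; Σt_B = 38.25 km; Σ(ρt)_A = 77.133; Σ(ρt)_B = 105.38 (in km·g cm⁻³).
e = (28.1 − 38.25) − (77.133 − 105.38) / 3.33 = −1.67 km.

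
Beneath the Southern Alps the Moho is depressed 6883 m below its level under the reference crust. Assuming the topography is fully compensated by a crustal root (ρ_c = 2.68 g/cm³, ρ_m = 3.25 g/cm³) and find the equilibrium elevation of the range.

By Archimedes' principle applied to the lithosphere: ρ_c h = (ρ_m − ρ_c) r.
h = r (ρ_m − ρ_c) / ρ_c = 6883 m × (3.25 − 2.68) / 2.68 = 1460 m.

1460 m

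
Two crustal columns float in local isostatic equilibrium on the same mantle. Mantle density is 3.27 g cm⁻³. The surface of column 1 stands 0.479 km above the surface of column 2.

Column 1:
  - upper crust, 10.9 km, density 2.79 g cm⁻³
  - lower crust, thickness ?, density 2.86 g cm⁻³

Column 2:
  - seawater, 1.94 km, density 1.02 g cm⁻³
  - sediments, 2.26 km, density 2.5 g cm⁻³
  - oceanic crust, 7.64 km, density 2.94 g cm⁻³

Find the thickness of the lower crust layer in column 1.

12.1 km

Take the compensation level at the base of the deeper column (depth z_c below the surface of column 1) and equate Σ ρ_i t_i down to z_c; mantle fills any gap and the z_c terms cancel.
Column 1: 10.9×2.79 + x×2.86 + (z_c − 10.9 − x)×3.27
Column 2: 0.479×0 + 1.94×1.02 + 2.26×2.5 + 7.64×2.94 + (z_c − 0.479 − 11.84)×3.27
The z_c×3.27 term appears on both sides and cancels. Collect the known terms of each column as K = Σ(ρt)_known − 3.27 × (depth of known layers): K_1 = 30.411 − 3.27×10.9 = −5.232; K_2 = 30.0904 − 3.27×(0.479 + 11.84) = −10.19273.
Balance: K_1 − x×(3.27 − 2.86) = K_2, so x = (K_1 − K_2)/(3.27 − 2.86) = 4.96073/0.41 = 12.1 km.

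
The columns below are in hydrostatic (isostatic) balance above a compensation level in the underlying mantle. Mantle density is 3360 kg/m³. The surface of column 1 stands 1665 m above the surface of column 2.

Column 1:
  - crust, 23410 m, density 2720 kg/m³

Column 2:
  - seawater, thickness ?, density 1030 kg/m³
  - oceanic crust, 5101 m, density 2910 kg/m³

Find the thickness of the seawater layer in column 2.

Take the compensation level at the base of the deeper column (depth z_c below the surface of column 1) and equate Σ ρ_i t_i down to z_c; mantle fills any gap and the z_c terms cancel.
Column 1: 23410×2720 + (z_c − 23410)×3360
Column 2: 1665×0 + x×1030 + 5101×2910 + (z_c − 1665 − 5101 − x)×3360
The z_c×3360 term appears on both sides and cancels. Collect the known terms of each column as K = Σ(ρt)_known − 3360 × (depth of known layers): K_1 = 63675200 − 3360×23410 = −14982400; K_2 = 14843910 − 3360×(1665 + 5101) = −7889850.
Balance: K_1 = K_2 − x×(3360 − 1030), so x = (K_2 − K_1)/(3360 − 1030) = 7092550/2330 = 3040 m.

3040 m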